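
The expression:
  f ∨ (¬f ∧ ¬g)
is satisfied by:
  {f: True, g: False}
  {g: False, f: False}
  {g: True, f: True}


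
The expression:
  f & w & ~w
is never true.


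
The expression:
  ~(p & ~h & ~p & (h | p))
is always true.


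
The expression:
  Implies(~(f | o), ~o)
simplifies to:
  True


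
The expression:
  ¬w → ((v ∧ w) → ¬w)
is always true.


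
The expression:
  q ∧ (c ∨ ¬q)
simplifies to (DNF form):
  c ∧ q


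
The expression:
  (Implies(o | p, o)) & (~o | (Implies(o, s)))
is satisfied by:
  {s: True, p: False, o: False}
  {s: False, p: False, o: False}
  {o: True, s: True, p: False}
  {o: True, p: True, s: True}


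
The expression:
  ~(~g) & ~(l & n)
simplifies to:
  g & (~l | ~n)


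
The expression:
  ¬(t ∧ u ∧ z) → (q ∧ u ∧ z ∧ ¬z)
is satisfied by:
  {t: True, z: True, u: True}


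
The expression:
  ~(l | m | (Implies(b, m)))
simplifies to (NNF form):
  b & ~l & ~m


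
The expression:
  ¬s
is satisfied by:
  {s: False}


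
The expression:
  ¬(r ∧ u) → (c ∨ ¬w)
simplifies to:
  c ∨ (r ∧ u) ∨ ¬w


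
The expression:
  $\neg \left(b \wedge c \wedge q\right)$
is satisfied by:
  {c: False, q: False, b: False}
  {b: True, c: False, q: False}
  {q: True, c: False, b: False}
  {b: True, q: True, c: False}
  {c: True, b: False, q: False}
  {b: True, c: True, q: False}
  {q: True, c: True, b: False}


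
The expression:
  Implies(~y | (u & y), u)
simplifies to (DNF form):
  u | y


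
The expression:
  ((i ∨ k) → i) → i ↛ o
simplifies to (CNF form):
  (i ∨ k) ∧ (i ∨ ¬i) ∧ (k ∨ ¬o) ∧ (¬i ∨ ¬o)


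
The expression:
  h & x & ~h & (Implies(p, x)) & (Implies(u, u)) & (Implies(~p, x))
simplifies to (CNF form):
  False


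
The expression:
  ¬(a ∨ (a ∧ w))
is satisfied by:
  {a: False}


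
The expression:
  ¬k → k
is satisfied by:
  {k: True}


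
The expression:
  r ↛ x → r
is always true.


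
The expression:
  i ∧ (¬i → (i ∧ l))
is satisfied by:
  {i: True}


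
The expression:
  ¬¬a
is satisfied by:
  {a: True}


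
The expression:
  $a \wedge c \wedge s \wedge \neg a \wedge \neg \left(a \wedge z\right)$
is never true.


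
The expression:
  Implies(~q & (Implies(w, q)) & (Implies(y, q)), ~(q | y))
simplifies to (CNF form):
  True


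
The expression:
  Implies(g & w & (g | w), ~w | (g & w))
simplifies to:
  True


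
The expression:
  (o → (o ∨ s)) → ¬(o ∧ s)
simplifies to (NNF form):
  ¬o ∨ ¬s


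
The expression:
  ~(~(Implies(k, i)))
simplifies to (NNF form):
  i | ~k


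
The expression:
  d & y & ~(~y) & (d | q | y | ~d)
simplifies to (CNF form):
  d & y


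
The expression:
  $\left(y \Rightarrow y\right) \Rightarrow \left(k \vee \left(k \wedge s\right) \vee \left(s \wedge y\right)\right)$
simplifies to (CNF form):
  $\left(k \vee s\right) \wedge \left(k \vee y\right)$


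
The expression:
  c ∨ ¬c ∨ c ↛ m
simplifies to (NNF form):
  True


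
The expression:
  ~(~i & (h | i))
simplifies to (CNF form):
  i | ~h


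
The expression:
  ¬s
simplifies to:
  ¬s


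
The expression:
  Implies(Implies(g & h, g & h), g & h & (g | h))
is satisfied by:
  {h: True, g: True}


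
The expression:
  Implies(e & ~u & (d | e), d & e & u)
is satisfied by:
  {u: True, e: False}
  {e: False, u: False}
  {e: True, u: True}


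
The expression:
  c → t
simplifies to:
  t ∨ ¬c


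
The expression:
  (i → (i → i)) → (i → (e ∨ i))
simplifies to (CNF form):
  True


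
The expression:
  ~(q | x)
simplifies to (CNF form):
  ~q & ~x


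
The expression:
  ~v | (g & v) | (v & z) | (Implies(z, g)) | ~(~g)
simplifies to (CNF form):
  True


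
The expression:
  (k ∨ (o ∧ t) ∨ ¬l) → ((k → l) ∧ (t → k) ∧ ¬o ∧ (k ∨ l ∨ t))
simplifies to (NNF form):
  l ∧ (¬k ∨ ¬o) ∧ (¬o ∨ ¬t)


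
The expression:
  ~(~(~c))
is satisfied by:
  {c: False}


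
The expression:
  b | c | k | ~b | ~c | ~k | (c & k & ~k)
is always true.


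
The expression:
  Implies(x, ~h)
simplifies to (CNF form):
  ~h | ~x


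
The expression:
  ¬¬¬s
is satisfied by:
  {s: False}


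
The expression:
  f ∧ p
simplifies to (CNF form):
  f ∧ p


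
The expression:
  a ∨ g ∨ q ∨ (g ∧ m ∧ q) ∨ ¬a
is always true.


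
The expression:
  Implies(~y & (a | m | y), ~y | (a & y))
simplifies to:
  True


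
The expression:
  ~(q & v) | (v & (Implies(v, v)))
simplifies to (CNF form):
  True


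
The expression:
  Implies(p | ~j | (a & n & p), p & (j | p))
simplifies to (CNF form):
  j | p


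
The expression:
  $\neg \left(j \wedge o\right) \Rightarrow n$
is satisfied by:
  {n: True, j: True, o: True}
  {n: True, j: True, o: False}
  {n: True, o: True, j: False}
  {n: True, o: False, j: False}
  {j: True, o: True, n: False}


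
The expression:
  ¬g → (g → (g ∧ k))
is always true.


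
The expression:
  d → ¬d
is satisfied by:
  {d: False}


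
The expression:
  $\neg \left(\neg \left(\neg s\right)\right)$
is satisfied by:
  {s: False}


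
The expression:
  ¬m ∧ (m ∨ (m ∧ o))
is never true.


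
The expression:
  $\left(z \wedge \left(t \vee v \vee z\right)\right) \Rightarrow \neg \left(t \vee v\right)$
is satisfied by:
  {t: False, z: False, v: False}
  {v: True, t: False, z: False}
  {t: True, v: False, z: False}
  {v: True, t: True, z: False}
  {z: True, v: False, t: False}


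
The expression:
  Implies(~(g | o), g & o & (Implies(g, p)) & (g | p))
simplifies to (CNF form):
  g | o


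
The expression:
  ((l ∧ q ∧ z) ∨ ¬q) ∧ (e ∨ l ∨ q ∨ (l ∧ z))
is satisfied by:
  {l: True, e: True, z: True, q: False}
  {l: True, e: True, z: False, q: False}
  {l: True, z: True, e: False, q: False}
  {l: True, z: False, e: False, q: False}
  {e: True, z: True, l: False, q: False}
  {e: True, z: False, l: False, q: False}
  {q: True, l: True, e: True, z: True}
  {q: True, l: True, z: True, e: False}


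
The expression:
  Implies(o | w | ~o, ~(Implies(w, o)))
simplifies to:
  w & ~o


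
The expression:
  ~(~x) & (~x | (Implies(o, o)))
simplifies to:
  x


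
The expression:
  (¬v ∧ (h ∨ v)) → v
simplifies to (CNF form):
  v ∨ ¬h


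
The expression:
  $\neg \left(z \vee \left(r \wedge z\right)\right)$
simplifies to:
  $\neg z$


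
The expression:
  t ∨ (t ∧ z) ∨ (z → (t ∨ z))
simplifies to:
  True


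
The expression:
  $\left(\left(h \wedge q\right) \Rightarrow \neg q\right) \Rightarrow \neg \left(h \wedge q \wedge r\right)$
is always true.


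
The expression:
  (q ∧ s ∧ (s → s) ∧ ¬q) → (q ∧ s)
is always true.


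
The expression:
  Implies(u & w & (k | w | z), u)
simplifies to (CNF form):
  True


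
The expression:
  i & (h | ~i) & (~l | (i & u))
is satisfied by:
  {h: True, i: True, u: True, l: False}
  {h: True, i: True, l: False, u: False}
  {h: True, i: True, u: True, l: True}


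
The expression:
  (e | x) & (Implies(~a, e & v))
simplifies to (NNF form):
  (a & e) | (a & x) | (e & v)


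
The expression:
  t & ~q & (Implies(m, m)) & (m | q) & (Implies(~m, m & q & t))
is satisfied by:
  {t: True, m: True, q: False}


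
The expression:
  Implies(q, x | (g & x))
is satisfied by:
  {x: True, q: False}
  {q: False, x: False}
  {q: True, x: True}


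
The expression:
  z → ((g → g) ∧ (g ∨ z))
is always true.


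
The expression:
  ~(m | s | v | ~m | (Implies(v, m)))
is never true.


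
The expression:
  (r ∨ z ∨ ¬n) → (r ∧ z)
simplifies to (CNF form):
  (n ∨ r) ∧ (r ∨ ¬z) ∧ (z ∨ ¬r)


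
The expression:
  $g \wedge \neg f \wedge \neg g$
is never true.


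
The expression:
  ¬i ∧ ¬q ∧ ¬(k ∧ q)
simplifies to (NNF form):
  ¬i ∧ ¬q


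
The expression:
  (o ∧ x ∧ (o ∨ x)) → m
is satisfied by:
  {m: True, o: False, x: False}
  {o: False, x: False, m: False}
  {x: True, m: True, o: False}
  {x: True, o: False, m: False}
  {m: True, o: True, x: False}
  {o: True, m: False, x: False}
  {x: True, o: True, m: True}


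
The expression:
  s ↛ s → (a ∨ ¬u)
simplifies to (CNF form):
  True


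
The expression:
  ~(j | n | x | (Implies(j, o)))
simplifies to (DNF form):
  False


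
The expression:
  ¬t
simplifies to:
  ¬t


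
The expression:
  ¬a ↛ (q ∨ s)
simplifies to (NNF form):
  ¬a ∧ ¬q ∧ ¬s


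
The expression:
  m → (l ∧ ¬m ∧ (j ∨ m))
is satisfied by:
  {m: False}


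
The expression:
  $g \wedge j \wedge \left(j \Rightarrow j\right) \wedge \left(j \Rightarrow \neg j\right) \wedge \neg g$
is never true.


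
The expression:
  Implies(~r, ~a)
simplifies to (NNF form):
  r | ~a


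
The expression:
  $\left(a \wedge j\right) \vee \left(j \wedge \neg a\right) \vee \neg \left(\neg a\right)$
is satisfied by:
  {a: True, j: True}
  {a: True, j: False}
  {j: True, a: False}


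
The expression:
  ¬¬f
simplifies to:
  f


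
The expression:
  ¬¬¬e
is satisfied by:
  {e: False}


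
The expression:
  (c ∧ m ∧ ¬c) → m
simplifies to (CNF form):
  True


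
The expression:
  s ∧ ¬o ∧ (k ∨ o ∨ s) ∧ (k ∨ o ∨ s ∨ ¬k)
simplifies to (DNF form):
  s ∧ ¬o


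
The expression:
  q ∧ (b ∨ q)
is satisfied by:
  {q: True}


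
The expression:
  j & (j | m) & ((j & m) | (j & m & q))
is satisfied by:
  {m: True, j: True}


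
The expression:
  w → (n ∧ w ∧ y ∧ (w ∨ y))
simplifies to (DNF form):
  (n ∧ y) ∨ ¬w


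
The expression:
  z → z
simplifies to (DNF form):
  True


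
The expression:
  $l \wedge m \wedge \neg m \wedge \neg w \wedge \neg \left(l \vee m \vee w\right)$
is never true.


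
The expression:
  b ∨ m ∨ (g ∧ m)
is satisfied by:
  {b: True, m: True}
  {b: True, m: False}
  {m: True, b: False}


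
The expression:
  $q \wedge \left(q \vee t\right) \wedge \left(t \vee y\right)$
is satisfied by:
  {q: True, y: True, t: True}
  {q: True, y: True, t: False}
  {q: True, t: True, y: False}


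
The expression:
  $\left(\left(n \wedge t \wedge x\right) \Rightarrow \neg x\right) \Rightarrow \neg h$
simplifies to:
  $\left(n \wedge t \wedge x\right) \vee \neg h$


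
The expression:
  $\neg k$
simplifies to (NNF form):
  $\neg k$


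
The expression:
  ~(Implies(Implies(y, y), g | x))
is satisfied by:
  {x: False, g: False}


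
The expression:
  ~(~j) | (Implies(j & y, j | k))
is always true.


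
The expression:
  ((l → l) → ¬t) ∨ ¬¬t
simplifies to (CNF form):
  True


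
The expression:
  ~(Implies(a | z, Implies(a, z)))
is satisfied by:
  {a: True, z: False}


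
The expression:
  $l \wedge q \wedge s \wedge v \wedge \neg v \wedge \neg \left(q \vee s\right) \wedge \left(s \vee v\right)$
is never true.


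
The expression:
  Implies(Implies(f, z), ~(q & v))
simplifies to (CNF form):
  (f | ~q | ~v) & (~q | ~v | ~z)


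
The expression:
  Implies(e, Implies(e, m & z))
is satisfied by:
  {m: True, z: True, e: False}
  {m: True, z: False, e: False}
  {z: True, m: False, e: False}
  {m: False, z: False, e: False}
  {m: True, e: True, z: True}


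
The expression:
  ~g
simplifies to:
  ~g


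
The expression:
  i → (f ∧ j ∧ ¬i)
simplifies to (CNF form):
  ¬i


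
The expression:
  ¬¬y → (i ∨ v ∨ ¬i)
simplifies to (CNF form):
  True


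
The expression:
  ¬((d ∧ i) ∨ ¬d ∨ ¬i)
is never true.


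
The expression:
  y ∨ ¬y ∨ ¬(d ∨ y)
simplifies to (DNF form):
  True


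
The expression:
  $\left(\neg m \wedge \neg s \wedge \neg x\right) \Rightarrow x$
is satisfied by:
  {x: True, m: True, s: True}
  {x: True, m: True, s: False}
  {x: True, s: True, m: False}
  {x: True, s: False, m: False}
  {m: True, s: True, x: False}
  {m: True, s: False, x: False}
  {s: True, m: False, x: False}


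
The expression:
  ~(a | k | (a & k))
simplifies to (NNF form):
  ~a & ~k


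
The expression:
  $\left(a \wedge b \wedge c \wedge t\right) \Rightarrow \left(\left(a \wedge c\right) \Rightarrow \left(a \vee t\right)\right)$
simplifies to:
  $\text{True}$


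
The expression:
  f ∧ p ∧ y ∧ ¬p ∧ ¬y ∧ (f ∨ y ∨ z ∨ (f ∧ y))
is never true.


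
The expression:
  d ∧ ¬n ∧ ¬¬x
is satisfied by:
  {d: True, x: True, n: False}


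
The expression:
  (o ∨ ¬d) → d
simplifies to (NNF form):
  d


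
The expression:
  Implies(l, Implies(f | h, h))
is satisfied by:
  {h: True, l: False, f: False}
  {l: False, f: False, h: False}
  {f: True, h: True, l: False}
  {f: True, l: False, h: False}
  {h: True, l: True, f: False}
  {l: True, h: False, f: False}
  {f: True, l: True, h: True}


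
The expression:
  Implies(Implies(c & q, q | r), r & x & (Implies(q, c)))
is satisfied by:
  {r: True, x: True, c: True, q: False}
  {r: True, x: True, q: False, c: False}
  {r: True, x: True, c: True, q: True}


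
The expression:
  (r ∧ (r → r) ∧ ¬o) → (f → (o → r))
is always true.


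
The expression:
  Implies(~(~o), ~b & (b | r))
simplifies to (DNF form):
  ~o | (r & ~b)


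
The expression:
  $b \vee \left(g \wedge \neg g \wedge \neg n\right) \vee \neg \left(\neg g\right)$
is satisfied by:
  {b: True, g: True}
  {b: True, g: False}
  {g: True, b: False}


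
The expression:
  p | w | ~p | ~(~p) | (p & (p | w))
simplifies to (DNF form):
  True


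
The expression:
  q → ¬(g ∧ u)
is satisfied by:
  {g: False, u: False, q: False}
  {q: True, g: False, u: False}
  {u: True, g: False, q: False}
  {q: True, u: True, g: False}
  {g: True, q: False, u: False}
  {q: True, g: True, u: False}
  {u: True, g: True, q: False}


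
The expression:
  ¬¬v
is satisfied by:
  {v: True}


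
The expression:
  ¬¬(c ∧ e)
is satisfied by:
  {c: True, e: True}


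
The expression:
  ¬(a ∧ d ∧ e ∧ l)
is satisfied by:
  {l: False, e: False, d: False, a: False}
  {a: True, l: False, e: False, d: False}
  {d: True, l: False, e: False, a: False}
  {a: True, d: True, l: False, e: False}
  {e: True, a: False, l: False, d: False}
  {a: True, e: True, l: False, d: False}
  {d: True, e: True, a: False, l: False}
  {a: True, d: True, e: True, l: False}
  {l: True, d: False, e: False, a: False}
  {a: True, l: True, d: False, e: False}
  {d: True, l: True, a: False, e: False}
  {a: True, d: True, l: True, e: False}
  {e: True, l: True, d: False, a: False}
  {a: True, e: True, l: True, d: False}
  {d: True, e: True, l: True, a: False}


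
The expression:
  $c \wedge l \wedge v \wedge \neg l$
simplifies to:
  $\text{False}$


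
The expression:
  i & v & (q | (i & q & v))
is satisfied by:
  {i: True, q: True, v: True}


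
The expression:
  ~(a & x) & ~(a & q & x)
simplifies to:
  ~a | ~x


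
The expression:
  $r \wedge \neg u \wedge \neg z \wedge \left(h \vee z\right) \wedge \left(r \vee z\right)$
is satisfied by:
  {r: True, h: True, u: False, z: False}


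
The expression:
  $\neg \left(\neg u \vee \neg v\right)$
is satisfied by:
  {u: True, v: True}


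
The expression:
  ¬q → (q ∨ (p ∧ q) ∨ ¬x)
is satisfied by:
  {q: True, x: False}
  {x: False, q: False}
  {x: True, q: True}


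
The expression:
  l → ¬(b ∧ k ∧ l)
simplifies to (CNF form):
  ¬b ∨ ¬k ∨ ¬l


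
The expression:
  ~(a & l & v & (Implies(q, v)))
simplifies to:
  ~a | ~l | ~v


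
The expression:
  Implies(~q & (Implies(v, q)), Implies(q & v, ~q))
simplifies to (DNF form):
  True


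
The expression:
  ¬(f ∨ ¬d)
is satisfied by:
  {d: True, f: False}


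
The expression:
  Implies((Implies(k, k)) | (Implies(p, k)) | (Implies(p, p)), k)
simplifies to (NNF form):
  k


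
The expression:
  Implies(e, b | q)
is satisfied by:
  {b: True, q: True, e: False}
  {b: True, e: False, q: False}
  {q: True, e: False, b: False}
  {q: False, e: False, b: False}
  {b: True, q: True, e: True}
  {b: True, e: True, q: False}
  {q: True, e: True, b: False}


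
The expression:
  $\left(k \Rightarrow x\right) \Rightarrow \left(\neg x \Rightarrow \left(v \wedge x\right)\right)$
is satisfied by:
  {x: True, k: True}
  {x: True, k: False}
  {k: True, x: False}


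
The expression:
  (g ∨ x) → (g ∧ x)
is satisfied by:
  {x: False, g: False}
  {g: True, x: True}


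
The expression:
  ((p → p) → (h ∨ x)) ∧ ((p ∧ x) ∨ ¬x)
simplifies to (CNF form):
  (h ∨ p) ∧ (h ∨ x) ∧ (p ∨ ¬x) ∧ (x ∨ ¬x)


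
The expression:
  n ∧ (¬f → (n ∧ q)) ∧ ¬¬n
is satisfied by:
  {q: True, f: True, n: True}
  {q: True, n: True, f: False}
  {f: True, n: True, q: False}


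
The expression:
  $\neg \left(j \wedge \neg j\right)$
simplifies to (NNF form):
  $\text{True}$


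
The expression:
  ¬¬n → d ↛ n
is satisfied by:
  {n: False}


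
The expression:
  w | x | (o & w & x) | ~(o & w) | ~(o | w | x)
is always true.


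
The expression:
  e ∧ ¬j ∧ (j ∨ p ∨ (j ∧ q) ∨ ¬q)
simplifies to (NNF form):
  e ∧ ¬j ∧ (p ∨ ¬q)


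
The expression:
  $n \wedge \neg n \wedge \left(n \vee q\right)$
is never true.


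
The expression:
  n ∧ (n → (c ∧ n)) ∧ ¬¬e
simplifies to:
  c ∧ e ∧ n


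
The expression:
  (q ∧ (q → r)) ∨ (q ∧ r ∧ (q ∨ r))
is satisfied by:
  {r: True, q: True}


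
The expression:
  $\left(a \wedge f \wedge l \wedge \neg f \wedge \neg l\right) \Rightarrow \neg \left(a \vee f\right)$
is always true.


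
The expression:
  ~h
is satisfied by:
  {h: False}


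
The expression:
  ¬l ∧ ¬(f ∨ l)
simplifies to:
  ¬f ∧ ¬l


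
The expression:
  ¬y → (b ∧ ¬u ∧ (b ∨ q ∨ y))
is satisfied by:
  {y: True, b: True, u: False}
  {y: True, b: False, u: False}
  {y: True, u: True, b: True}
  {y: True, u: True, b: False}
  {b: True, u: False, y: False}


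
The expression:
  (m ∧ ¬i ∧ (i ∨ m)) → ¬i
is always true.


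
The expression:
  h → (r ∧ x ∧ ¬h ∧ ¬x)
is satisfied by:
  {h: False}


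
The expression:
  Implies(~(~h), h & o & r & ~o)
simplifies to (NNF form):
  ~h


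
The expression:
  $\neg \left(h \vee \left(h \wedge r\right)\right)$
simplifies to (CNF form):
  $\neg h$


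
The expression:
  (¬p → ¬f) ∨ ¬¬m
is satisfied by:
  {m: True, p: True, f: False}
  {m: True, p: False, f: False}
  {p: True, m: False, f: False}
  {m: False, p: False, f: False}
  {f: True, m: True, p: True}
  {f: True, m: True, p: False}
  {f: True, p: True, m: False}


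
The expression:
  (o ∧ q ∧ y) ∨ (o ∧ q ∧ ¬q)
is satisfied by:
  {o: True, y: True, q: True}


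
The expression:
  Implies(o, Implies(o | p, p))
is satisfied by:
  {p: True, o: False}
  {o: False, p: False}
  {o: True, p: True}


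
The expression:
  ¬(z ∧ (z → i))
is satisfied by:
  {z: False, i: False}
  {i: True, z: False}
  {z: True, i: False}


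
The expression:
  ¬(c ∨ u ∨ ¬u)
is never true.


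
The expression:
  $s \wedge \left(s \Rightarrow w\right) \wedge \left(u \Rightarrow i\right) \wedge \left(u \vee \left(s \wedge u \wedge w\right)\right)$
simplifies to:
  $i \wedge s \wedge u \wedge w$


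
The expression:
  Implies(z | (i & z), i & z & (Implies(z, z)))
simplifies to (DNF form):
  i | ~z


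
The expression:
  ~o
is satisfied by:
  {o: False}


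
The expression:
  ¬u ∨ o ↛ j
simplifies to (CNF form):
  (o ∨ ¬u) ∧ (¬j ∨ ¬u)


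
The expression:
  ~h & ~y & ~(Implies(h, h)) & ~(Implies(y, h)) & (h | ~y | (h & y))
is never true.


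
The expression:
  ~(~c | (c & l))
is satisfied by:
  {c: True, l: False}


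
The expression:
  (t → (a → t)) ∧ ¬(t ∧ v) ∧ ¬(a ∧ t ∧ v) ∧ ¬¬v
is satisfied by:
  {v: True, t: False}


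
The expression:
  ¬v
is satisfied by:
  {v: False}


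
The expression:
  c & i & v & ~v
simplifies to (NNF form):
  False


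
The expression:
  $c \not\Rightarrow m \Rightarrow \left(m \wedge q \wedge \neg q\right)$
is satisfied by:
  {m: True, c: False}
  {c: False, m: False}
  {c: True, m: True}


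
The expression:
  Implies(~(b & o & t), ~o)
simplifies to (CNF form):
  (b | ~o) & (t | ~o)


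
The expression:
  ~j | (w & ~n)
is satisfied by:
  {w: True, n: False, j: False}
  {n: False, j: False, w: False}
  {w: True, n: True, j: False}
  {n: True, w: False, j: False}
  {j: True, w: True, n: False}


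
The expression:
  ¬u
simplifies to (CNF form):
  ¬u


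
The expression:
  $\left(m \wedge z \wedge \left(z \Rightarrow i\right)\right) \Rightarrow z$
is always true.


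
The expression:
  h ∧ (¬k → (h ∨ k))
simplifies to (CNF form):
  h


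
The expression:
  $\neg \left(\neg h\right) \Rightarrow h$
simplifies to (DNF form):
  $\text{True}$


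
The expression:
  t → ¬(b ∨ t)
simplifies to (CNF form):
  ¬t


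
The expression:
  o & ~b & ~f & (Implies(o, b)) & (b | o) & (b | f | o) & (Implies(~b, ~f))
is never true.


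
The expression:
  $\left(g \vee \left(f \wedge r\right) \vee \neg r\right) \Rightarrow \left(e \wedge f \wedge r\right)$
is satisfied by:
  {r: True, e: True, f: False, g: False}
  {r: True, e: False, f: False, g: False}
  {f: True, r: True, e: True, g: False}
  {g: True, f: True, r: True, e: True}


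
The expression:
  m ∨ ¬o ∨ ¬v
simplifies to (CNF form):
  m ∨ ¬o ∨ ¬v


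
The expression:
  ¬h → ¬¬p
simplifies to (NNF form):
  h ∨ p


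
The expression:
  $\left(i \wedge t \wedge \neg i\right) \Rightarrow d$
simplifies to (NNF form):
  $\text{True}$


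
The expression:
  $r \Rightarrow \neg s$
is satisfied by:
  {s: False, r: False}
  {r: True, s: False}
  {s: True, r: False}


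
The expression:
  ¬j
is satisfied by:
  {j: False}


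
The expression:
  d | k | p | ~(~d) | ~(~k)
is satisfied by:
  {d: True, k: True, p: True}
  {d: True, k: True, p: False}
  {d: True, p: True, k: False}
  {d: True, p: False, k: False}
  {k: True, p: True, d: False}
  {k: True, p: False, d: False}
  {p: True, k: False, d: False}


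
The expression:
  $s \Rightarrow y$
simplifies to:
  $y \vee \neg s$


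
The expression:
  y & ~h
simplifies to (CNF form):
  y & ~h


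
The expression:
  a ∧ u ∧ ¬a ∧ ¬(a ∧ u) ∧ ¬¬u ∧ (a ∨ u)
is never true.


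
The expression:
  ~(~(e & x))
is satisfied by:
  {e: True, x: True}


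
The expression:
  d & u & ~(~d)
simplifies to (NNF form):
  d & u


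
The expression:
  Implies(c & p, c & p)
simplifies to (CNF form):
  True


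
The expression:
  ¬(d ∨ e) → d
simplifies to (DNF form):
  d ∨ e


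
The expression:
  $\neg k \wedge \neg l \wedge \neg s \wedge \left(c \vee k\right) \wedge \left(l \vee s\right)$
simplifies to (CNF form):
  $\text{False}$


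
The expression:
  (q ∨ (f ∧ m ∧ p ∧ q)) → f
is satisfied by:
  {f: True, q: False}
  {q: False, f: False}
  {q: True, f: True}


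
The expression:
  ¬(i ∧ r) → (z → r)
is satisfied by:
  {r: True, z: False}
  {z: False, r: False}
  {z: True, r: True}


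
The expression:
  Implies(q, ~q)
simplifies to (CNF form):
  ~q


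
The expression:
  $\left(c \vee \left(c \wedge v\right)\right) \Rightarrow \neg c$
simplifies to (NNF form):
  $\neg c$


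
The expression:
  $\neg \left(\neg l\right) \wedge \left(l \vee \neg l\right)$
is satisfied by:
  {l: True}


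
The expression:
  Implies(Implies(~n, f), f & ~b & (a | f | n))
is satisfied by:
  {b: False, f: False, n: False}
  {f: True, b: False, n: False}
  {n: True, f: True, b: False}
  {b: True, f: False, n: False}


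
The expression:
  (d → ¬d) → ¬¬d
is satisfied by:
  {d: True}


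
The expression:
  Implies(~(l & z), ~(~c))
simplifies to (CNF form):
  (c | l) & (c | z)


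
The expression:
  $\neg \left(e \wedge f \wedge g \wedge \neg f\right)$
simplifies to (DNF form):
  $\text{True}$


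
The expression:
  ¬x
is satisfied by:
  {x: False}


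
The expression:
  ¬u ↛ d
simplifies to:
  d ∨ ¬u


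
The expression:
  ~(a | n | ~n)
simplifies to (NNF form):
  False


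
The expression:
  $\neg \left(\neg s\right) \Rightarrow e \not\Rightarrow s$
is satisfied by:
  {s: False}


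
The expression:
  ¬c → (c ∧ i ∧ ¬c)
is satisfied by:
  {c: True}


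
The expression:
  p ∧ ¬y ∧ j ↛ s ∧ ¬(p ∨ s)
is never true.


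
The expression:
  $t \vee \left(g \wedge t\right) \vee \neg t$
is always true.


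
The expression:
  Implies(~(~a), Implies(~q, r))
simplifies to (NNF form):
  q | r | ~a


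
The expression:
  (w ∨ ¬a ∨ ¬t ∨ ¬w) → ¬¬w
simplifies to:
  w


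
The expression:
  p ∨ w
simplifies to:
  p ∨ w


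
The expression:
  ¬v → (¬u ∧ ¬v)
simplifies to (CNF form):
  v ∨ ¬u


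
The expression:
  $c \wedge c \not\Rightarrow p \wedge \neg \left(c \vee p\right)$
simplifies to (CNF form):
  $\text{False}$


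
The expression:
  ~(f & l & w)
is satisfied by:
  {l: False, w: False, f: False}
  {f: True, l: False, w: False}
  {w: True, l: False, f: False}
  {f: True, w: True, l: False}
  {l: True, f: False, w: False}
  {f: True, l: True, w: False}
  {w: True, l: True, f: False}


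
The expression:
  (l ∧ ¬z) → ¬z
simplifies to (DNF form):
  True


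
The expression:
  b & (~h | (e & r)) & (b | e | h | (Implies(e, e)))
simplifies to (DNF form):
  (b & ~h) | (b & e & r) | (b & e & ~h) | (b & r & ~h)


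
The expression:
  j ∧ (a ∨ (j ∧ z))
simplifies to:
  j ∧ (a ∨ z)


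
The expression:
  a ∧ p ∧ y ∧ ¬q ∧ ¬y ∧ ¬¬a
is never true.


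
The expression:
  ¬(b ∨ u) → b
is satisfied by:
  {b: True, u: True}
  {b: True, u: False}
  {u: True, b: False}


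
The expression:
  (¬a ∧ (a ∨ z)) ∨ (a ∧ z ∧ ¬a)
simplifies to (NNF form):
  z ∧ ¬a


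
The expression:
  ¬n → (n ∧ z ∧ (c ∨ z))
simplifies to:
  n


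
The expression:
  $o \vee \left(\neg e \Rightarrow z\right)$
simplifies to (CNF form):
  $e \vee o \vee z$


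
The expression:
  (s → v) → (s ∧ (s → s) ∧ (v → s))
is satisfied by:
  {s: True}


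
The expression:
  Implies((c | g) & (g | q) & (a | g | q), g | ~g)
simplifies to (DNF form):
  True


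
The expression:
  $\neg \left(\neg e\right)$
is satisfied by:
  {e: True}


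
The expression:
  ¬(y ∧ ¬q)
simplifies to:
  q ∨ ¬y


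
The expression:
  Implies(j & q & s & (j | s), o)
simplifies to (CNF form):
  o | ~j | ~q | ~s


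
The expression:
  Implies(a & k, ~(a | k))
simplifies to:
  ~a | ~k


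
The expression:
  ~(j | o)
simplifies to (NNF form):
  ~j & ~o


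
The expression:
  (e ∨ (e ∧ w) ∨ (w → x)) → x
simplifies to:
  x ∨ (w ∧ ¬e)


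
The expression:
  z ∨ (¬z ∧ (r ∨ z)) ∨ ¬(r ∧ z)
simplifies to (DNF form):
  True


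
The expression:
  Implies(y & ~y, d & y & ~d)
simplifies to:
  True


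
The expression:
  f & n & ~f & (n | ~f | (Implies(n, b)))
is never true.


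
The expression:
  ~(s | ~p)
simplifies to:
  p & ~s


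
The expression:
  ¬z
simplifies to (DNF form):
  ¬z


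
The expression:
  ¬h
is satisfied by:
  {h: False}


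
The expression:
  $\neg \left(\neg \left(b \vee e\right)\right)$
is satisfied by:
  {b: True, e: True}
  {b: True, e: False}
  {e: True, b: False}


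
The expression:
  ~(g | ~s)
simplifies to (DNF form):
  s & ~g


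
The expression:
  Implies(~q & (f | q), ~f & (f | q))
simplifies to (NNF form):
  q | ~f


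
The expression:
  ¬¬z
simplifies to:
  z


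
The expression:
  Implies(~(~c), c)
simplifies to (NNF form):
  True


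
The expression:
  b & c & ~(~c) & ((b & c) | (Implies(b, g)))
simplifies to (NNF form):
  b & c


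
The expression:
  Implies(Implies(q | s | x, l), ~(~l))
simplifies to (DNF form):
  l | q | s | x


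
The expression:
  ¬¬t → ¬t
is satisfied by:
  {t: False}


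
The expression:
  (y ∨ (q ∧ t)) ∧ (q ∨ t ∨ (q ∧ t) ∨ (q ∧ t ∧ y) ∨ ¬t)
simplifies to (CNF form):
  (q ∨ y) ∧ (t ∨ y)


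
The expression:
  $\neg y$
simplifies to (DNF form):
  $\neg y$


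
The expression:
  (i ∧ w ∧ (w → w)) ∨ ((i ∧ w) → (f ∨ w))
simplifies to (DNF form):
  True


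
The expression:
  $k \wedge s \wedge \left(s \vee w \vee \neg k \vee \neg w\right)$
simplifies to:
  $k \wedge s$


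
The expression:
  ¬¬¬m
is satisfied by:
  {m: False}


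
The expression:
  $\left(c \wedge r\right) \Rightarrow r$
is always true.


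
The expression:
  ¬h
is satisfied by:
  {h: False}


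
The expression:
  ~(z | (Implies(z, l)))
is never true.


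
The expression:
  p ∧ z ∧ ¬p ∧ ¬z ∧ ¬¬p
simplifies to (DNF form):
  False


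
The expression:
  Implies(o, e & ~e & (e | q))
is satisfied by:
  {o: False}


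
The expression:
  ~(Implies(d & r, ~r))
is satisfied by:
  {r: True, d: True}


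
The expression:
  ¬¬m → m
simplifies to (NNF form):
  True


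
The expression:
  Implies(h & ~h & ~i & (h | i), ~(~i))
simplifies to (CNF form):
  True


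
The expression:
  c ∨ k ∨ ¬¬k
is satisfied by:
  {k: True, c: True}
  {k: True, c: False}
  {c: True, k: False}


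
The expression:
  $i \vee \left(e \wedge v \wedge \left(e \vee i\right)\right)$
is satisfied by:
  {i: True, v: True, e: True}
  {i: True, v: True, e: False}
  {i: True, e: True, v: False}
  {i: True, e: False, v: False}
  {v: True, e: True, i: False}


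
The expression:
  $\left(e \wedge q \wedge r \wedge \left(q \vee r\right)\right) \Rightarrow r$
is always true.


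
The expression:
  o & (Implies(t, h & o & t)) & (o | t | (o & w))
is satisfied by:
  {h: True, o: True, t: False}
  {o: True, t: False, h: False}
  {t: True, h: True, o: True}


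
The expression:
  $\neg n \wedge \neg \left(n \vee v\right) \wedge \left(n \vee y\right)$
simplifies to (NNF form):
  $y \wedge \neg n \wedge \neg v$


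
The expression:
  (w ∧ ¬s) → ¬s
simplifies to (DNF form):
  True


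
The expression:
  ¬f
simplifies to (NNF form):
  ¬f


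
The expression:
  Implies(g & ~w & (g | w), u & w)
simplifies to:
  w | ~g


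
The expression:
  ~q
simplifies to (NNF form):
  ~q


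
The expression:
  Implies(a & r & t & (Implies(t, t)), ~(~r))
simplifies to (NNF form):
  True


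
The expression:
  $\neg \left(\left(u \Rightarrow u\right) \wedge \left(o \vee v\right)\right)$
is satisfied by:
  {v: False, o: False}


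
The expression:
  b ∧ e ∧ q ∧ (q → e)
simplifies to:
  b ∧ e ∧ q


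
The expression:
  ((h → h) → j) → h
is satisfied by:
  {h: True, j: False}
  {j: False, h: False}
  {j: True, h: True}


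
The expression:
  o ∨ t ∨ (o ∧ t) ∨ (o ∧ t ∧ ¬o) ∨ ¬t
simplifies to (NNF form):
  True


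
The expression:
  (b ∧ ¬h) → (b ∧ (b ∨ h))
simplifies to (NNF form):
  True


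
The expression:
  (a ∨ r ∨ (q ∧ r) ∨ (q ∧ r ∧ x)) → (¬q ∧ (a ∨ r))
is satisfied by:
  {a: False, q: False, r: False}
  {r: True, a: False, q: False}
  {a: True, r: False, q: False}
  {r: True, a: True, q: False}
  {q: True, r: False, a: False}


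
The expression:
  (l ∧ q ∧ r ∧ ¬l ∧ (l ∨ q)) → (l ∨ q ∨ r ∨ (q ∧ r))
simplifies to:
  True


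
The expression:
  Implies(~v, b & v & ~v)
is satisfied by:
  {v: True}


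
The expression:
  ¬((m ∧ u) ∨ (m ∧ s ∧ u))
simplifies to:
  ¬m ∨ ¬u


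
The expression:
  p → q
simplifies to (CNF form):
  q ∨ ¬p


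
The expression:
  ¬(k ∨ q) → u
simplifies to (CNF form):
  k ∨ q ∨ u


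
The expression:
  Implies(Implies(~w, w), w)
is always true.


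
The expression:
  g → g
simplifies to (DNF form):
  True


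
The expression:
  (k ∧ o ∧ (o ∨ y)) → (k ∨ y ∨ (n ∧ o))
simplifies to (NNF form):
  True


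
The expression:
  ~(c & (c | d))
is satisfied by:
  {c: False}


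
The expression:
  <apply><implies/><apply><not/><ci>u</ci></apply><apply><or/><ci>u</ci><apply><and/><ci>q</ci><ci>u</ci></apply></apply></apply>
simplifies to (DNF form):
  <ci>u</ci>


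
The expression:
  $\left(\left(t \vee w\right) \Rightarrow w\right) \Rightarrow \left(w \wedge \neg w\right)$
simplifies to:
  $t \wedge \neg w$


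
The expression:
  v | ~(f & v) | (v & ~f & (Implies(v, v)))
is always true.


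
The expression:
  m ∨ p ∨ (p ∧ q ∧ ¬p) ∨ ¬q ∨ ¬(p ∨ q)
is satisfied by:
  {m: True, p: True, q: False}
  {m: True, p: False, q: False}
  {p: True, m: False, q: False}
  {m: False, p: False, q: False}
  {m: True, q: True, p: True}
  {m: True, q: True, p: False}
  {q: True, p: True, m: False}


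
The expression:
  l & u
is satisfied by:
  {u: True, l: True}


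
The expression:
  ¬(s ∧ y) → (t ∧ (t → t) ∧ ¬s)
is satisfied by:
  {y: True, t: True, s: False}
  {t: True, s: False, y: False}
  {s: True, y: True, t: True}
  {s: True, y: True, t: False}


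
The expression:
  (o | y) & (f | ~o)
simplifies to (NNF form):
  (f & o) | (y & ~o)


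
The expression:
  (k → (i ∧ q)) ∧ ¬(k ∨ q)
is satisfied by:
  {q: False, k: False}


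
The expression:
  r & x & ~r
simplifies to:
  False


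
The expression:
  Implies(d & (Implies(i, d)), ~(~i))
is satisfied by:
  {i: True, d: False}
  {d: False, i: False}
  {d: True, i: True}


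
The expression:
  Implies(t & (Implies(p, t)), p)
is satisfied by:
  {p: True, t: False}
  {t: False, p: False}
  {t: True, p: True}


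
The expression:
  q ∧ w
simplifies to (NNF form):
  q ∧ w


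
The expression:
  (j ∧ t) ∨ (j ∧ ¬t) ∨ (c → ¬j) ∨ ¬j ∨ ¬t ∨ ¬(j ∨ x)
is always true.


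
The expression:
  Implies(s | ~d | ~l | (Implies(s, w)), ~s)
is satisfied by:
  {s: False}


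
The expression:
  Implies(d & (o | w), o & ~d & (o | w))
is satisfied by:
  {o: False, d: False, w: False}
  {w: True, o: False, d: False}
  {o: True, w: False, d: False}
  {w: True, o: True, d: False}
  {d: True, w: False, o: False}


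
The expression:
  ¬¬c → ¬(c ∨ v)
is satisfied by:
  {c: False}


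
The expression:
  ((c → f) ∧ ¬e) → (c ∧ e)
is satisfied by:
  {c: True, e: True, f: False}
  {e: True, f: False, c: False}
  {c: True, e: True, f: True}
  {e: True, f: True, c: False}
  {c: True, f: False, e: False}


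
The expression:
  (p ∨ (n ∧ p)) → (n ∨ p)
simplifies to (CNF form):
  True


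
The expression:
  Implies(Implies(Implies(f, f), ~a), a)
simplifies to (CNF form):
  a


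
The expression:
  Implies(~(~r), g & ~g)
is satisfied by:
  {r: False}


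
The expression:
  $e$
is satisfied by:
  {e: True}


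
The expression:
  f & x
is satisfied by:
  {x: True, f: True}


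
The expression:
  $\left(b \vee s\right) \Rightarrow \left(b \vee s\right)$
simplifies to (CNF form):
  $\text{True}$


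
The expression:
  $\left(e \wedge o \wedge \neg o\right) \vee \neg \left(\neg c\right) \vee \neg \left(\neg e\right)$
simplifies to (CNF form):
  $c \vee e$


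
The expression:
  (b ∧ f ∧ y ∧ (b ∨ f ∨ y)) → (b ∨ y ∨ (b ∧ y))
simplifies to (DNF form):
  True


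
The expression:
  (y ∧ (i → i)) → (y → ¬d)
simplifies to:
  ¬d ∨ ¬y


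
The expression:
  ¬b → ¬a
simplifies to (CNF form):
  b ∨ ¬a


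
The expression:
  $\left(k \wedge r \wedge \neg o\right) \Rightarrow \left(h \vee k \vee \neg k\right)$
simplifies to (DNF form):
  $\text{True}$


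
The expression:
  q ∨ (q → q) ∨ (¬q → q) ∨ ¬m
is always true.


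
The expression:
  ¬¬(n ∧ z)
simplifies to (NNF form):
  n ∧ z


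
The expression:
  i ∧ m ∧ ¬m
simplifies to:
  False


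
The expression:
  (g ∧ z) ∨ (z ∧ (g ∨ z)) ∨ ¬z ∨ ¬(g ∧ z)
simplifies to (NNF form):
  True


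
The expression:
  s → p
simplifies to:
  p ∨ ¬s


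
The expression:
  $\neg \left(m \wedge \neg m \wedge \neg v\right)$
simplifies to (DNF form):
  $\text{True}$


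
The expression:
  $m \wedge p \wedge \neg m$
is never true.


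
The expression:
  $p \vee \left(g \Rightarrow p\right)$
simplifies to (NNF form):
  $p \vee \neg g$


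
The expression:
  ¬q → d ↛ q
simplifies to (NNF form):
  d ∨ q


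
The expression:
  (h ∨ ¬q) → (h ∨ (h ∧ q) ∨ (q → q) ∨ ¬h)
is always true.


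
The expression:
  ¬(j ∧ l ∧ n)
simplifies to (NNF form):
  ¬j ∨ ¬l ∨ ¬n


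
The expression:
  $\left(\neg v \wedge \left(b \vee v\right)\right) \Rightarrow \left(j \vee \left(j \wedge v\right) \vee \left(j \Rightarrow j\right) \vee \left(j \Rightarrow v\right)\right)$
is always true.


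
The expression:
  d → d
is always true.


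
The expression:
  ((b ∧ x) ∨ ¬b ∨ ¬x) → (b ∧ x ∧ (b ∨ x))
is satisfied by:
  {b: True, x: True}


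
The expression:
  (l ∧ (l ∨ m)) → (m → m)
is always true.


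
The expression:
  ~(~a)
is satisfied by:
  {a: True}


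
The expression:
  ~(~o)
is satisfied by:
  {o: True}


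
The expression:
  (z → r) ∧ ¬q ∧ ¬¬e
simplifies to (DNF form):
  (e ∧ r ∧ ¬q) ∨ (e ∧ ¬q ∧ ¬z)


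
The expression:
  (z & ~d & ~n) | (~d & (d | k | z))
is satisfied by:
  {k: True, z: True, d: False}
  {k: True, d: False, z: False}
  {z: True, d: False, k: False}


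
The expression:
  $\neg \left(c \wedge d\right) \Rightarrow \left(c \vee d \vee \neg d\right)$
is always true.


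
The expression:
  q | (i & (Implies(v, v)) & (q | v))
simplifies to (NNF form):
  q | (i & v)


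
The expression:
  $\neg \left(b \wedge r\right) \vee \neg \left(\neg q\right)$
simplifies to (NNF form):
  $q \vee \neg b \vee \neg r$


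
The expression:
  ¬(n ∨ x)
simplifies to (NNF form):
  ¬n ∧ ¬x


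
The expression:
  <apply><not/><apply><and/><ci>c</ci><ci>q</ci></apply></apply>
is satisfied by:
  {c: False, q: False}
  {q: True, c: False}
  {c: True, q: False}
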